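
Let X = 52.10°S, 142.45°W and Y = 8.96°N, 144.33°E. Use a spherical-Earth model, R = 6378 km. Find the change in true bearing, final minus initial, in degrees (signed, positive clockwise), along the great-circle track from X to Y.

Initial bearing θ₁ = atan2(sin Δλ cos φ₂, cos φ₁ sin φ₂ − sin φ₁ cos φ₂ cos Δλ) = 288.73°
Final bearing θ₂ = (initial bearing from the destination back to the start) + 180° = 323.92°
Δθ = θ₂ − θ₁ = +35.2°

+35.2°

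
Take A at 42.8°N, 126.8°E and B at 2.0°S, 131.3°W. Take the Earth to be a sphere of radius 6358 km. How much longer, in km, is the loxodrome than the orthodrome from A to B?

283 km

Great circle: cos σ = sin φ₁ sin φ₂ + cos φ₁ cos φ₂ cos Δλ,  σ = 1.7466 rad → d_gc = 11105.0 km
Rhumb line: Δψ = -0.8630, q = Δφ/Δψ = 0.9060, d_rh = R√(Δφ²+q²Δλ²) = 11387.7 km
Excess = 11387.7 − 11105.0 = 282.7 ≈ 283 km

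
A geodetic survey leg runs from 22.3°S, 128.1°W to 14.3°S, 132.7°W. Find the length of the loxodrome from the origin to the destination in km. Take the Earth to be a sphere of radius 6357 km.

Rhumb course C = atan2(Δλ, Δψ) with Δψ = ln[tan(π/4+φ₂/2)/tan(π/4+φ₁/2)] = +0.1472, Δλ = -0.0803 → C = 331.39°
d = R·|Δφ| / |cos C| = 6357·0.13963 / 0.87792 = 1011 km

1011 km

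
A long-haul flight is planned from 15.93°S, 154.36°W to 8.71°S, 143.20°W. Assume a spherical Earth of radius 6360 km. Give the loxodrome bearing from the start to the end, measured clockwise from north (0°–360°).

56.5°

Δψ = ln[tan(π/4+φ₂/2)/tan(π/4+φ₁/2)] = +0.1291
Δλ = +0.1948 rad (taken the short way round)
course = atan2(Δλ, Δψ) = 56.47°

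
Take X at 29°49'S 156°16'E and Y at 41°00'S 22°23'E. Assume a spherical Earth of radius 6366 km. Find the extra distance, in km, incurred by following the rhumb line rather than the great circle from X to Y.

1334 km

Great circle: cos σ = sin φ₁ sin φ₂ + cos φ₁ cos φ₂ cos Δλ,  σ = 1.6988 rad → d_gc = 10814.8 km
Rhumb line: Δψ = -0.2402, q = Δφ/Δψ = 0.8124, d_rh = R√(Δφ²+q²Δλ²) = 12149.1 km
Excess = 12149.1 − 10814.8 = 1334.3 ≈ 1334 km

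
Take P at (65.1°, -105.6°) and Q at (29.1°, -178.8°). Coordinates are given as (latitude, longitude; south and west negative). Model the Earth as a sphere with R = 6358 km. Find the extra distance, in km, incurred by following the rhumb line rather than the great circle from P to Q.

263 km

Great circle: cos σ = sin φ₁ sin φ₂ + cos φ₁ cos φ₂ cos Δλ,  σ = 0.9915 rad → d_gc = 6303.8 km
Rhumb line: Δψ = -0.9793, q = Δφ/Δψ = 0.6416, d_rh = R√(Δφ²+q²Δλ²) = 6566.4 km
Excess = 6566.4 − 6303.8 = 262.6 ≈ 263 km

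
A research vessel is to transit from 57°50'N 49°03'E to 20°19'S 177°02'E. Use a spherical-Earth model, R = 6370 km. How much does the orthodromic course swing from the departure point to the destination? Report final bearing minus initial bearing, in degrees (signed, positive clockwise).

+80.7°

Initial bearing θ₁ = atan2(sin Δλ cos φ₂, cos φ₁ sin φ₂ − sin φ₁ cos φ₂ cos Δλ) = 67.66°
Final bearing θ₂ = (initial bearing from the destination back to the start) + 180° = 148.32°
Δθ = θ₂ − θ₁ = +80.7°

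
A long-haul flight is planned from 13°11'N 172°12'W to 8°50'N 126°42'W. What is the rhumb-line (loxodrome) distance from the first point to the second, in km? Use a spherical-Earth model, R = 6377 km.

Δψ = ln[tan(π/4+φ₂/2)/tan(π/4+φ₁/2)] = -0.0774;  Δφ = -0.0759 rad,  Δλ = +0.7941 rad
q = Δφ/Δψ = 0.9813
d = R·√(Δφ² + q²Δλ²) = 6377·0.78300 = 4993 km

4993 km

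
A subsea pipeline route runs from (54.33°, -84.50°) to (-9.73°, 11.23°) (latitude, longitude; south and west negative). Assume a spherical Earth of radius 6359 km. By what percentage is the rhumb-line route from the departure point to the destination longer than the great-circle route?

Great circle: σ = 1.7667 rad → d_gc = Rσ = 11234.6 km
Rhumb: Δφ = -1.1181, Δλ = +1.6708, Δψ = -1.3047, q = Δφ/Δψ = 0.8570 → d_rh = R√(Δφ²+q²Δλ²) = 11552.1 km
Excess = (11552.1 − 11234.6) / 11234.6 = 317.5 / 11234.6 = 2.83% ≈ 2.8%

2.8%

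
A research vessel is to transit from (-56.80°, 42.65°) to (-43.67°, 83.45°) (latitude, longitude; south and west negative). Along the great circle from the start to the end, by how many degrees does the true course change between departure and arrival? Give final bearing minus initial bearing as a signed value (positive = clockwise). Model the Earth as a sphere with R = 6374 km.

Initial bearing θ₁ = atan2(sin Δλ cos φ₂, cos φ₁ sin φ₂ − sin φ₁ cos φ₂ cos Δλ) = 80.38°
Final bearing θ₂ = (initial bearing from the destination back to the start) + 180° = 48.28°
Δθ = θ₂ − θ₁ = -32.1°

-32.1°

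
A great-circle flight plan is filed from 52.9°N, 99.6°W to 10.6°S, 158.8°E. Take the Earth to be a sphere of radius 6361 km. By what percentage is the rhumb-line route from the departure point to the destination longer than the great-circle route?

3.0%

Great circle: σ = 1.8400 rad → d_gc = Rσ = 11704.1 km
Rhumb: Δφ = -1.1083, Δλ = -1.7733, Δψ = -1.2780, q = Δφ/Δψ = 0.8672 → d_rh = R√(Δφ²+q²Δλ²) = 12057.4 km
Excess = (12057.4 − 11704.1) / 11704.1 = 353.3 / 11704.1 = 3.02% ≈ 3.0%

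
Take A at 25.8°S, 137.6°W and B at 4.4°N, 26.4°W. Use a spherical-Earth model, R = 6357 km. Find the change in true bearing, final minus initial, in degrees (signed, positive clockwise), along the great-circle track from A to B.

At departure: θ₁ = atan2(sin Δλ cos φ₂, cos φ₁ sin φ₂ − sin φ₁ cos φ₂ cos Δλ) = 95.40°
At arrival: θ₂ = atan2(sin Δλ cos φ₁, −cos φ₂ sin φ₁ + sin φ₂ cos φ₁ cos Δλ) = 64.02°
Δθ = θ₂ − θ₁ = -31.4°

-31.4°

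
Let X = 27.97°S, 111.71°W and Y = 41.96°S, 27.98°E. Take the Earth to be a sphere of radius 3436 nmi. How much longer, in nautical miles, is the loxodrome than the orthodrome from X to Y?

838 nmi

Great circle: cos σ = sin φ₁ sin φ₂ + cos φ₁ cos φ₂ cos Δλ,  σ = 1.7591 rad → d_gc = 6044.4 nmi
Rhumb line: Δψ = -0.2994, q = Δφ/Δψ = 0.8155, d_rh = R√(Δφ²+q²Δλ²) = 6882.5 nmi
Excess = 6882.5 − 6044.4 = 838.1 ≈ 838 nmi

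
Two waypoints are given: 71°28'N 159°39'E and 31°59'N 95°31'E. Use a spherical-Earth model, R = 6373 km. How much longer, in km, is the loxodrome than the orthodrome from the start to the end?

Great circle: cos σ = sin φ₁ sin φ₂ + cos φ₁ cos φ₂ cos Δλ,  σ = 0.9023 rad → d_gc = 5750.20 km
Rhumb line: Δψ = -1.2233, q = Δφ/Δψ = 0.5633, d_rh = R√(Δφ²+q²Δλ²) = 5952.69 km
Excess = 5952.69 − 5750.20 = 202.49 ≈ 202 km

202 km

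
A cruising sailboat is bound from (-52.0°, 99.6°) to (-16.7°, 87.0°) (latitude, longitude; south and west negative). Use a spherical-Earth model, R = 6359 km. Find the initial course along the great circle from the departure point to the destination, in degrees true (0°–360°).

N = sin Δλ·cos φ₂ = -0.2089;  D = cos φ₁ sin φ₂ − sin φ₁ cos φ₂ cos Δλ = +0.5597
initial course = atan2(N, D) = 339.53°

339.5°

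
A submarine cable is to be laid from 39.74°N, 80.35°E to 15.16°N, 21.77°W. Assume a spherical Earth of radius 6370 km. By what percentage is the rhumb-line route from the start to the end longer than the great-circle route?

Great circle: σ = 1.5594 rad → d_gc = Rσ = 9933.6 km
Rhumb: Δφ = -0.4290, Δλ = -1.7823, Δψ = -0.4893, q = Δφ/Δψ = 0.8768 → d_rh = R√(Δφ²+q²Δλ²) = 10323.3 km
Excess = (10323.3 − 9933.6) / 9933.6 = 389.7 / 9933.6 = 3.92% ≈ 3.9%

3.9%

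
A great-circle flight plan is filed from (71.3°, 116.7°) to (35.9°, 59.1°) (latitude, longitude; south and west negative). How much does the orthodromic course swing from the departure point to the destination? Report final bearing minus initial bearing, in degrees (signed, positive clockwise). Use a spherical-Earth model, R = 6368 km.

-49.8°

Initial bearing θ₁ = atan2(sin Δλ cos φ₂, cos φ₁ sin φ₂ − sin φ₁ cos φ₂ cos Δλ) = 251.93°
Final bearing θ₂ = (initial bearing from the destination back to the start) + 180° = 202.10°
Δθ = θ₂ − θ₁ = -49.8°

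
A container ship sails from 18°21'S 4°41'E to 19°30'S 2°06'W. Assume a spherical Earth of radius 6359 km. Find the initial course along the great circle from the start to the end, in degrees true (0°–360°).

258.7°

N = sin Δλ·cos φ₂ = -0.1113;  D = cos φ₁ sin φ₂ − sin φ₁ cos φ₂ cos Δλ = -0.0221
initial course = atan2(N, D) = 258.75°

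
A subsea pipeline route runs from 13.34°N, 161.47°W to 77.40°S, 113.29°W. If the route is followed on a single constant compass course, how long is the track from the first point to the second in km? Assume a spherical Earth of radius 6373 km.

10676 km

Rhumb course C = atan2(Δλ, Δψ) with Δψ = ln[tan(π/4+φ₂/2)/tan(π/4+φ₁/2)] = -2.4386, Δλ = +0.8409 → C = 160.97°
d = R·|Δφ| / |cos C| = 6373·1.58371 / 0.94537 = 10676 km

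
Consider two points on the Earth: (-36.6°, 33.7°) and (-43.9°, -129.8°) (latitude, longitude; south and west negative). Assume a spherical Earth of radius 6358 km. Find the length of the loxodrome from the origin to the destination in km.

Rhumb course C = atan2(Δλ, Δψ) with Δψ = ln[tan(π/4+φ₂/2)/tan(π/4+φ₁/2)] = -0.1672, Δλ = -2.8536 → C = 266.65°
d = R·|Δφ| / |cos C| = 6358·0.12741 / 0.05850 = 13848 km

13848 km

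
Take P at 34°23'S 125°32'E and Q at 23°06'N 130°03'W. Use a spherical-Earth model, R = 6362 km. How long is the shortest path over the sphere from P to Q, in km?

cos σ = sin φ₁ sin φ₂ + cos φ₁ cos φ₂ cos Δλ
      = sin(-34.38°)sin(23.10°) + cos(-34.38°)cos(23.10°)cos(104.42°) = -0.4106
σ = 114.240° → d = Rσ = 6362·1.99386 = 12685 km

12685 km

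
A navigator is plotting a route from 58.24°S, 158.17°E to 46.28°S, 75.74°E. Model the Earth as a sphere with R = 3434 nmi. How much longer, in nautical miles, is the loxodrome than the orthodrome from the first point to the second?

177 nmi

Great circle: cos σ = sin φ₁ sin φ₂ + cos φ₁ cos φ₂ cos Δλ,  σ = 0.8467 rad → d_gc = 2907.7 nmi
Rhumb line: Δψ = +0.3438, q = Δφ/Δψ = 0.6072, d_rh = R√(Δφ²+q²Δλ²) = 3084.4 nmi
Excess = 3084.4 − 2907.7 = 176.7 ≈ 177 nmi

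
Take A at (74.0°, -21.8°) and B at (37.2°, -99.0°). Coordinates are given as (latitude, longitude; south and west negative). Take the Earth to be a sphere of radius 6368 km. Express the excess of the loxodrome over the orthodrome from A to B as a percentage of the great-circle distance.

5.6%

Great circle: σ = 0.8895 rad → d_gc = Rσ = 5664.2 km
Rhumb: Δφ = -0.6423, Δλ = -1.3474, Δψ = -1.2619, q = Δφ/Δψ = 0.5090 → d_rh = R√(Δφ²+q²Δλ²) = 5983.4 km
Excess = (5983.4 − 5664.2) / 5664.2 = 319.2 / 5664.2 = 5.64% ≈ 5.6%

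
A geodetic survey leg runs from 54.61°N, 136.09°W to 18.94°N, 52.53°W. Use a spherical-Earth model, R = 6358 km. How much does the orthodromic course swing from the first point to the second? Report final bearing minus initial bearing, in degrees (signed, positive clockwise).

At departure: θ₁ = atan2(sin Δλ cos φ₂, cos φ₁ sin φ₂ − sin φ₁ cos φ₂ cos Δλ) = 83.84°
At arrival: θ₂ = atan2(sin Δλ cos φ₁, −cos φ₂ sin φ₁ + sin φ₂ cos φ₁ cos Δλ) = 142.50°
Δθ = θ₂ − θ₁ = +58.7°

+58.7°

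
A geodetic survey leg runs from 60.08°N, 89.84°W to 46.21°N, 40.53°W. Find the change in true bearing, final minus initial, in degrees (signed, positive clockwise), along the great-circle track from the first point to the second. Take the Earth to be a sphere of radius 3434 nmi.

+40.6°

Initial bearing θ₁ = atan2(sin Δλ cos φ₂, cos φ₁ sin φ₂ − sin φ₁ cos φ₂ cos Δλ) = 93.38°
Final bearing θ₂ = (initial bearing from the destination back to the start) + 180° = 133.98°
Δθ = θ₂ − θ₁ = +40.6°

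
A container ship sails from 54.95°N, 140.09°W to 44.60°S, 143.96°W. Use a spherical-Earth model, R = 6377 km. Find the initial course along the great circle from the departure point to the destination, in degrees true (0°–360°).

182.8°

θ = atan2( sin Δλ·cos φ₂ ,  cos φ₁ sin φ₂ − sin φ₁ cos φ₂ cos Δλ )
  = atan2(-0.0481, -0.9848) = 182.79°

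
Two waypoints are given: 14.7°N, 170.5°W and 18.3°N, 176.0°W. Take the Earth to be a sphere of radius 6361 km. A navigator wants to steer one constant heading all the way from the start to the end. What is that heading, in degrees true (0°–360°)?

Meridional parts: M(φ₁)=+0.2594, M(φ₂)=+0.3250 → ΔM = +0.0655;  Δλ = -0.0960 rad
tan C = Δλ / ΔM = -1.4646 → C = 304.32°

304.3°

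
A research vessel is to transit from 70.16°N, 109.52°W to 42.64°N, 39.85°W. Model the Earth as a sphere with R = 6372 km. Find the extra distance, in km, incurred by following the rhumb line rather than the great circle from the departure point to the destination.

Great circle: cos σ = sin φ₁ sin φ₂ + cos φ₁ cos φ₂ cos Δλ,  σ = 0.7613 rad → d_gc = 4851.2 km
Rhumb line: Δψ = -0.9193, q = Δφ/Δψ = 0.5225, d_rh = R√(Δφ²+q²Δλ²) = 5074.8 km
Excess = 5074.8 − 4851.2 = 223.6 ≈ 224 km

224 km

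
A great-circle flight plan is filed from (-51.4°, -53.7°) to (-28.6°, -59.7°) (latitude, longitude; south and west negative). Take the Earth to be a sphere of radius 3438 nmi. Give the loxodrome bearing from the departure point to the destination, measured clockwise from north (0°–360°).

Δψ = ln[tan(π/4+φ₂/2)/tan(π/4+φ₁/2)] = +0.5280
Δλ = -0.1047 rad (taken the short way round)
course = atan2(Δλ, Δψ) = 348.78°

348.8°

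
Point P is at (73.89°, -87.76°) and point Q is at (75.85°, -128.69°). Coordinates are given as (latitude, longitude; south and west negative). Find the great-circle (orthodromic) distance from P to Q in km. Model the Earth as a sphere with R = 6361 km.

cos σ = sin φ₁ sin φ₂ + cos φ₁ cos φ₂ cos Δλ
      = sin(73.89°)sin(75.85°) + cos(73.89°)cos(75.85°)cos(-40.93°) = 0.9828
σ = 10.633° → d = Rσ = 6361·0.18557 = 1180 km

1180 km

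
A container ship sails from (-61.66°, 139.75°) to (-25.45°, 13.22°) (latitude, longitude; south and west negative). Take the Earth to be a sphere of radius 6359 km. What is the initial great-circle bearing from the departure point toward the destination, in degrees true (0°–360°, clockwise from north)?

227.0°

N = sin Δλ·cos φ₂ = -0.7256;  D = cos φ₁ sin φ₂ − sin φ₁ cos φ₂ cos Δλ = -0.6771
initial course = atan2(N, D) = 226.98°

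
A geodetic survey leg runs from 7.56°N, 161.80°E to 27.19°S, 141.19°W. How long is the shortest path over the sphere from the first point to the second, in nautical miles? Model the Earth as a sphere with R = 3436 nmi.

3908 nmi

cos σ = sin φ₁ sin φ₂ + cos φ₁ cos φ₂ cos Δλ
      = sin(7.56°)sin(-27.19°) + cos(7.56°)cos(-27.19°)cos(57.01°) = 0.4200
σ = 65.166° → d = Rσ = 3436·1.13735 = 3908 nmi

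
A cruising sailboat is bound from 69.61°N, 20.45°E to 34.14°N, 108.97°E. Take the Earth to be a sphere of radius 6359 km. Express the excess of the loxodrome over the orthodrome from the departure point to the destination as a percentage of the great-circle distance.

7.1%

Great circle: σ = 1.0081 rad → d_gc = Rσ = 6410.3 km
Rhumb: Δφ = -0.6191, Δλ = +1.5450, Δψ = -1.0811, q = Δφ/Δψ = 0.5726 → d_rh = R√(Δφ²+q²Δλ²) = 6866.4 km
Excess = (6866.4 − 6410.3) / 6410.3 = 456.1 / 6410.3 = 7.12% ≈ 7.1%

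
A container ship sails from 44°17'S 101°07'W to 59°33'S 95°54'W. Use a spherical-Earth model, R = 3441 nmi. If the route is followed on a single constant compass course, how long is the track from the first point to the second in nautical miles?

937 nmi

Δψ = ln[tan(π/4+φ₂/2)/tan(π/4+φ₁/2)] = -0.4376;  Δφ = -0.2665 rad,  Δλ = +0.0910 rad
q = Δφ/Δψ = 0.6090
d = R·√(Δφ² + q²Δλ²) = 3441·0.27216 = 937 nmi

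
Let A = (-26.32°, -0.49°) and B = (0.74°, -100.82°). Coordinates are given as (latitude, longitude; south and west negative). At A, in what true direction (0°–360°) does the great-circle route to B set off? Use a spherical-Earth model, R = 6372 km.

N = sin Δλ·cos φ₂ = -0.9837;  D = cos φ₁ sin φ₂ − sin φ₁ cos φ₂ cos Δλ = -0.0679
initial course = atan2(N, D) = 266.05°

266.1°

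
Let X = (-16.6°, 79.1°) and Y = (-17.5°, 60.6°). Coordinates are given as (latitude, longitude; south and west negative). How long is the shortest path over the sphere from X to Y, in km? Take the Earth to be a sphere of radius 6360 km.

1965 km

Haversine: a = sin²(Δφ/2)+cos φ₁ cos φ₂ sin²(Δλ/2) = 0.02368;  σ = 2·atan2(√a,√(1−a))
σ = 17.703° → d = Rσ = 6360·0.30897 = 1965 km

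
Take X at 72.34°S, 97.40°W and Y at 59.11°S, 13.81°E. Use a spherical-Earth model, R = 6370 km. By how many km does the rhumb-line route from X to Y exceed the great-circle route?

678 km

Great circle: cos σ = sin φ₁ sin φ₂ + cos φ₁ cos φ₂ cos Δλ,  σ = 0.7054 rad → d_gc = 4493.3 km
Rhumb line: Δψ = +0.5758, q = Δφ/Δψ = 0.4010, d_rh = R√(Δφ²+q²Δλ²) = 5171.7 km
Excess = 5171.7 − 4493.3 = 678.4 ≈ 678 km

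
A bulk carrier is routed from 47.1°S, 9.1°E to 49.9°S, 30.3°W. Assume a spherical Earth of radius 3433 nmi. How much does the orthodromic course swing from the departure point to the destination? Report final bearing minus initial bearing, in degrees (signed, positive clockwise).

+30.0°

Initial bearing θ₁ = atan2(sin Δλ cos φ₂, cos φ₁ sin φ₂ − sin φ₁ cos φ₂ cos Δλ) = 249.10°
Final bearing θ₂ = (initial bearing from the destination back to the start) + 180° = 279.14°
Δθ = θ₂ − θ₁ = +30.0°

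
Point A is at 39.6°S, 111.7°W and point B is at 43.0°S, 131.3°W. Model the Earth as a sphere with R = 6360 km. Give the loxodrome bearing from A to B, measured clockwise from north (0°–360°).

257.0°

Δψ = ln[tan(π/4+φ₂/2)/tan(π/4+φ₁/2)] = -0.0790
Δλ = -0.3421 rad (taken the short way round)
course = atan2(Δλ, Δψ) = 256.99°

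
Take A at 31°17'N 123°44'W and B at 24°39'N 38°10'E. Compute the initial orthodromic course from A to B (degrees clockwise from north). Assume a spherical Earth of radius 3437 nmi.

θ = atan2( sin Δλ·cos φ₂ ,  cos φ₁ sin φ₂ − sin φ₁ cos φ₂ cos Δλ )
  = atan2(+0.2824, +0.8050) = 19.33°

19.3°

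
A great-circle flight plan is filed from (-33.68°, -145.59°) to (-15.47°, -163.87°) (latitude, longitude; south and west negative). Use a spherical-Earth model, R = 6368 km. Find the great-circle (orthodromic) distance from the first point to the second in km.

2731 km

Haversine: a = sin²(Δφ/2)+cos φ₁ cos φ₂ sin²(Δλ/2) = 0.04528;  σ = 2·atan2(√a,√(1−a))
σ = 24.571° → d = Rσ = 6368·0.42885 = 2731 km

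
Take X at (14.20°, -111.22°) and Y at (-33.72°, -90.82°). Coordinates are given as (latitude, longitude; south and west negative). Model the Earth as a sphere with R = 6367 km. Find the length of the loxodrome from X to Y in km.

5748 km

Rhumb course C = atan2(Δλ, Δψ) with Δψ = ln[tan(π/4+φ₂/2)/tan(π/4+φ₁/2)] = -0.8762, Δλ = +0.3560 → C = 157.89°
d = R·|Δφ| / |cos C| = 6367·0.83636 / 0.92643 = 5748 km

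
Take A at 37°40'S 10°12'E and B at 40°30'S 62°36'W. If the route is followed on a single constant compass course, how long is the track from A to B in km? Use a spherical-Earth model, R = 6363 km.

6282 km

Δψ = ln[tan(π/4+φ₂/2)/tan(π/4+φ₁/2)] = -0.0637;  Δφ = -0.0495 rad,  Δλ = -1.2706 rad
q = Δφ/Δψ = 0.7760
d = R·√(Δφ² + q²Δλ²) = 6363·0.98728 = 6282 km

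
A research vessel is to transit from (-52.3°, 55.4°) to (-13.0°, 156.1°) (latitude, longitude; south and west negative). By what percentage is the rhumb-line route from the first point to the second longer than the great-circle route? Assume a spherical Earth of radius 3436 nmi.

5.2%

Great circle: σ = 1.5034 rad → d_gc = Rσ = 5165.6 nmi
Rhumb: Δφ = +0.6859, Δλ = +1.7575, Δψ = +0.8458, q = Δφ/Δψ = 0.8109 → d_rh = R√(Δφ²+q²Δλ²) = 5434.8 nmi
Excess = (5434.8 − 5165.6) / 5165.6 = 269.2 / 5165.6 = 5.21% ≈ 5.2%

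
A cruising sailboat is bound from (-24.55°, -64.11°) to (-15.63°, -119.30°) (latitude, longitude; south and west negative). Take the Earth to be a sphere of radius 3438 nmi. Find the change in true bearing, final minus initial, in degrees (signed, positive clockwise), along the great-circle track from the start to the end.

Initial bearing θ₁ = atan2(sin Δλ cos φ₂, cos φ₁ sin φ₂ − sin φ₁ cos φ₂ cos Δλ) = 268.79°
Final bearing θ₂ = (initial bearing from the destination back to the start) + 180° = 289.21°
Δθ = θ₂ − θ₁ = +20.4°

+20.4°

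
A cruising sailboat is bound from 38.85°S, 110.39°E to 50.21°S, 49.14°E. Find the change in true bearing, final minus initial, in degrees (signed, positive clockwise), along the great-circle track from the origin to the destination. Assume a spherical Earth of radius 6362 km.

Initial bearing θ₁ = atan2(sin Δλ cos φ₂, cos φ₁ sin φ₂ − sin φ₁ cos φ₂ cos Δλ) = 234.16°
Final bearing θ₂ = (initial bearing from the destination back to the start) + 180° = 279.45°
Δθ = θ₂ − θ₁ = +45.3°

+45.3°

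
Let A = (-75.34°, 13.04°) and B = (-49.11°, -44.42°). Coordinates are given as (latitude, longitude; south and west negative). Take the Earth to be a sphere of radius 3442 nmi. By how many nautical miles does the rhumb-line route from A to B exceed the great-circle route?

Great circle: cos σ = sin φ₁ sin φ₂ + cos φ₁ cos φ₂ cos Δλ,  σ = 0.6086 rad → d_gc = 2094.7 nmi
Rhumb line: Δψ = +1.0640, q = Δφ/Δψ = 0.4302, d_rh = R√(Δφ²+q²Δλ²) = 2165.3 nmi
Excess = 2165.3 − 2094.7 = 70.6 ≈ 71 nmi

71 nmi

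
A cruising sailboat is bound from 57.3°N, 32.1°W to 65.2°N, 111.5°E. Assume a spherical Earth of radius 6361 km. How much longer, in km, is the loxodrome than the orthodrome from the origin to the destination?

1628 km

Great circle: cos σ = sin φ₁ sin φ₂ + cos φ₁ cos φ₂ cos Δλ,  σ = 0.9502 rad → d_gc = 6044.291 km
Rhumb line: Δψ = +0.2884, q = Δφ/Δψ = 0.4781, d_rh = R√(Δφ²+q²Δλ²) = 7671.794 km
Excess = 7671.794 − 6044.291 = 1627.503 ≈ 1628 km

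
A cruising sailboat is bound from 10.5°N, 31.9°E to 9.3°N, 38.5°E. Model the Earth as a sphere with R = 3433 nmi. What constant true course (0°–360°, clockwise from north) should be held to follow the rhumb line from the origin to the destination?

100.5°

Meridional parts: M(φ₁)=+0.1843, M(φ₂)=+0.1630 → ΔM = -0.0213;  Δλ = +0.1152 rad
tan C = Δλ / ΔM = -5.4180 → C = 100.46°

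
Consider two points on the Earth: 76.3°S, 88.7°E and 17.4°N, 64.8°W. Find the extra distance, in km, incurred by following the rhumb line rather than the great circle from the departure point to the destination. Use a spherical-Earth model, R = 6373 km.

Great circle: cos σ = sin φ₁ sin φ₂ + cos φ₁ cos φ₂ cos Δλ,  σ = 2.0861 rad → d_gc = 13294.6 km
Rhumb line: Δψ = +2.4277, q = Δφ/Δψ = 0.6736, d_rh = R√(Δφ²+q²Δλ²) = 15521.3 km
Excess = 15521.3 − 13294.6 = 2226.7 ≈ 2227 km

2227 km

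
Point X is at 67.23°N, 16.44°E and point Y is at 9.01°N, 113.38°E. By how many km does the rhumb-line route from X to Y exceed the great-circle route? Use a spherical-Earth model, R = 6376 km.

589 km

Great circle: cos σ = sin φ₁ sin φ₂ + cos φ₁ cos φ₂ cos Δλ,  σ = 1.4724 rad → d_gc = 9388.2 km
Rhumb line: Δψ = -1.4447, q = Δφ/Δψ = 0.7033, d_rh = R√(Δφ²+q²Δλ²) = 9977.1 km
Excess = 9977.1 − 9388.2 = 588.9 ≈ 589 km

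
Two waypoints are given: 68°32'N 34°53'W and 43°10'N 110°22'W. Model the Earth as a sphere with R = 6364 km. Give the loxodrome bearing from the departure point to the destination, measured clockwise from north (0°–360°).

Δψ = ln[tan(π/4+φ₂/2)/tan(π/4+φ₁/2)] = -0.8263
Δλ = -1.3174 rad (taken the short way round)
course = atan2(Δλ, Δψ) = 237.91°

237.9°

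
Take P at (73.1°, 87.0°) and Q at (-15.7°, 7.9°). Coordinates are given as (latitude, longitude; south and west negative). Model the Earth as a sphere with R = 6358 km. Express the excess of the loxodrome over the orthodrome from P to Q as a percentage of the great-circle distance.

3.1%

Great circle: σ = 1.7783 rad → d_gc = Rσ = 11306.3 km
Rhumb: Δφ = -1.5499, Δλ = -1.3806, Δψ = -2.1843, q = Δφ/Δψ = 0.7095 → d_rh = R√(Δφ²+q²Δλ²) = 11657.2 km
Excess = (11657.2 − 11306.3) / 11306.3 = 350.9 / 11306.3 = 3.10% ≈ 3.1%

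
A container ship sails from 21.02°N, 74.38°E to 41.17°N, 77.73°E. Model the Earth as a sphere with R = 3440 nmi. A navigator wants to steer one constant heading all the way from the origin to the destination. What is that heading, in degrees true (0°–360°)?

8.0°

Δψ = ln[tan(π/4+φ₂/2)/tan(π/4+φ₁/2)] = +0.4144
Δλ = +0.0585 rad (taken the short way round)
course = atan2(Δλ, Δψ) = 8.03°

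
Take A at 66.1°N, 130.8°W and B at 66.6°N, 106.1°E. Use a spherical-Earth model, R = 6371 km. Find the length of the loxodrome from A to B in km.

Δψ = ln[tan(π/4+φ₂/2)/tan(π/4+φ₁/2)] = +0.0218;  Δφ = +0.0087 rad,  Δλ = -2.1485 rad
q = Δφ/Δψ = 0.4011
d = R·√(Δφ² + q²Δλ²) = 6371·0.86188 = 5491 km

5491 km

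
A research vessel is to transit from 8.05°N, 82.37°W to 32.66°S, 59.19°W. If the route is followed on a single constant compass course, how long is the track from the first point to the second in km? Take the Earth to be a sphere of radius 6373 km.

Δψ = ln[tan(π/4+φ₂/2)/tan(π/4+φ₁/2)] = -0.7446;  Δφ = -0.7105 rad,  Δλ = +0.4046 rad
q = Δφ/Δψ = 0.9542
d = R·√(Δφ² + q²Δλ²) = 6373·0.80862 = 5153 km

5153 km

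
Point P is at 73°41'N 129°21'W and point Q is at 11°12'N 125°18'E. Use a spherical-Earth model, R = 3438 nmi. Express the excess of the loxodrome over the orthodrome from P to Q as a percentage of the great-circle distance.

Great circle: σ = 1.4571 rad → d_gc = Rσ = 5009.5 nmi
Rhumb: Δφ = -1.0905, Δλ = -1.8387, Δψ = -1.7457, q = Δφ/Δψ = 0.6247 → d_rh = R√(Δφ²+q²Δλ²) = 5445.4 nmi
Excess = (5445.4 − 5009.5) / 5009.5 = 435.9 / 5009.5 = 8.70% ≈ 8.7%

8.7%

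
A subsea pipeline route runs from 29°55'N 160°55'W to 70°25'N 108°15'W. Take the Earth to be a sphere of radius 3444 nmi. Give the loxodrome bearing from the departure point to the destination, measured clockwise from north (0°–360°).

37.2°

Δψ = ln[tan(π/4+φ₂/2)/tan(π/4+φ₁/2)] = +1.2093
Δλ = +0.9192 rad (taken the short way round)
course = atan2(Δλ, Δψ) = 37.24°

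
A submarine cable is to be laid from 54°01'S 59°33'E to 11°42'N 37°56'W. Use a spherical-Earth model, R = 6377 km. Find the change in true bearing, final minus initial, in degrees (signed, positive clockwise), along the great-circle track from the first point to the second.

Initial bearing θ₁ = atan2(sin Δλ cos φ₂, cos φ₁ sin φ₂ − sin φ₁ cos φ₂ cos Δλ) = 270.94°
Final bearing θ₂ = (initial bearing from the destination back to the start) + 180° = 323.13°
Δθ = θ₂ − θ₁ = +52.2°

+52.2°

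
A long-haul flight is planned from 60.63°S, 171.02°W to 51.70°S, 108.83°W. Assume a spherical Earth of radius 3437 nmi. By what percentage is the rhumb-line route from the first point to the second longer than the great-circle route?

3.6%

Great circle: σ = 0.5993 rad → d_gc = Rσ = 2059.8 nmi
Rhumb: Δφ = +0.1559, Δλ = +1.0854, Δψ = +0.2815, q = Δφ/Δψ = 0.5537 → d_rh = R√(Δφ²+q²Δλ²) = 2134.0 nmi
Excess = (2134.0 − 2059.8) / 2059.8 = 74.2 / 2059.8 = 3.60% ≈ 3.6%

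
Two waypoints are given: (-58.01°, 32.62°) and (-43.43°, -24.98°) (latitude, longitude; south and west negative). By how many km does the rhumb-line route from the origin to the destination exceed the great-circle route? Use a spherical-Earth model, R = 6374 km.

Great circle: cos σ = sin φ₁ sin φ₂ + cos φ₁ cos φ₂ cos Δλ,  σ = 0.6613 rad → d_gc = 4214.9 km
Rhumb line: Δψ = +0.4064, q = Δφ/Δψ = 0.6262, d_rh = R√(Δφ²+q²Δλ²) = 4328.2 km
Excess = 4328.2 − 4214.9 = 113.3 ≈ 113 km

113 km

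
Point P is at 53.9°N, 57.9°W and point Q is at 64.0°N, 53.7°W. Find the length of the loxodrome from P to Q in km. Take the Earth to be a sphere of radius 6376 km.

Rhumb course C = atan2(Δλ, Δψ) with Δψ = ln[tan(π/4+φ₂/2)/tan(π/4+φ₁/2)] = +0.3447, Δλ = +0.0733 → C = 12.01°
d = R·|Δφ| / |cos C| = 6376·0.17628 / 0.97813 = 1149 km

1149 km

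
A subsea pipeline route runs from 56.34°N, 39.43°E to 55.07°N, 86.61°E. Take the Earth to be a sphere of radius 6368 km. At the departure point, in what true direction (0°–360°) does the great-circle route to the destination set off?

N = sin Δλ·cos φ₂ = +0.4200;  D = cos φ₁ sin φ₂ − sin φ₁ cos φ₂ cos Δλ = +0.1305
initial course = atan2(N, D) = 72.74°

72.7°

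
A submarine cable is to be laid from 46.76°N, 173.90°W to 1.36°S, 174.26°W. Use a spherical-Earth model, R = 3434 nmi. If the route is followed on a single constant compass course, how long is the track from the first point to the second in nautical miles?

2884 nmi

Rhumb course C = atan2(Δλ, Δψ) with Δψ = ln[tan(π/4+φ₂/2)/tan(π/4+φ₁/2)] = -0.9492, Δλ = -0.0063 → C = 180.38°
d = R·|Δφ| / |cos C| = 3434·0.83985 / 0.99998 = 2884 nmi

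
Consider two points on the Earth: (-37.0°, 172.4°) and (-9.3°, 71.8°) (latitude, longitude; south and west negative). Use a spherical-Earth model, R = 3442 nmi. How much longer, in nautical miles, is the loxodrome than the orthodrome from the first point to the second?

Great circle: cos σ = sin φ₁ sin φ₂ + cos φ₁ cos φ₂ cos Δλ,  σ = 1.6185 rad → d_gc = 5571.0 nmi
Rhumb line: Δψ = +0.5330, q = Δφ/Δψ = 0.9071, d_rh = R√(Δφ²+q²Δλ²) = 5729.2 nmi
Excess = 5729.2 − 5571.0 = 158.2 ≈ 158 nmi

158 nmi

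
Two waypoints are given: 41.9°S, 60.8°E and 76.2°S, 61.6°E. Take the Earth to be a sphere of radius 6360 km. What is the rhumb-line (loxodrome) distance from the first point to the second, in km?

Rhumb course C = atan2(Δλ, Δψ) with Δψ = ln[tan(π/4+φ₂/2)/tan(π/4+φ₁/2)] = -1.3050, Δλ = +0.0140 → C = 179.39°
d = R·|Δφ| / |cos C| = 6360·0.59865 / 0.99994 = 3808 km

3808 km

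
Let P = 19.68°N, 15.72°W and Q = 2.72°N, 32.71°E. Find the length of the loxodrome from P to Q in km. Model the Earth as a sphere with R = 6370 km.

Rhumb course C = atan2(Δλ, Δψ) with Δψ = ln[tan(π/4+φ₂/2)/tan(π/4+φ₁/2)] = -0.3030, Δλ = +0.8453 → C = 109.72°
d = R·|Δφ| / |cos C| = 6370·0.29601 / 0.33739 = 5589 km

5589 km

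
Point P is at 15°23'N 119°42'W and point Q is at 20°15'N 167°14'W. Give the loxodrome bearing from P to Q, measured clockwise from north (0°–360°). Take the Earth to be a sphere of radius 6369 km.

276.1°

Meridional parts: M(φ₁)=+0.2718, M(φ₂)=+0.3610 → ΔM = +0.0893;  Δλ = -0.8296 rad
tan C = Δλ / ΔM = -9.2953 → C = 276.14°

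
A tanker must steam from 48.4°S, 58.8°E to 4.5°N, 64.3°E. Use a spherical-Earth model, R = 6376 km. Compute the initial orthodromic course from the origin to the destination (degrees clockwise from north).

6.9°

N = sin Δλ·cos φ₂ = +0.0956;  D = cos φ₁ sin φ₂ − sin φ₁ cos φ₂ cos Δλ = +0.7942
initial course = atan2(N, D) = 6.86°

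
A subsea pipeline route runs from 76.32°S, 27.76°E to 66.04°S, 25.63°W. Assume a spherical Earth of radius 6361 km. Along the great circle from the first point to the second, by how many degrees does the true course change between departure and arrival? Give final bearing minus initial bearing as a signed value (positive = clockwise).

Initial bearing θ₁ = atan2(sin Δλ cos φ₂, cos φ₁ sin φ₂ − sin φ₁ cos φ₂ cos Δλ) = 273.37°
Final bearing θ₂ = (initial bearing from the destination back to the start) + 180° = 324.45°
Δθ = θ₂ − θ₁ = +51.1°

+51.1°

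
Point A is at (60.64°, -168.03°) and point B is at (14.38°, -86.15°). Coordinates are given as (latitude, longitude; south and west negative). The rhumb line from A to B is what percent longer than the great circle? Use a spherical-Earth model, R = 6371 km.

Great circle: σ = 1.2833 rad → d_gc = Rσ = 8176.0 km
Rhumb: Δφ = -0.8074, Δλ = +1.4291, Δψ = -1.0859, q = Δφ/Δψ = 0.7435 → d_rh = R√(Δφ²+q²Δλ²) = 8502.3 km
Excess = (8502.3 − 8176.0) / 8176.0 = 326.3 / 8176.0 = 3.99% ≈ 4.0%

4.0%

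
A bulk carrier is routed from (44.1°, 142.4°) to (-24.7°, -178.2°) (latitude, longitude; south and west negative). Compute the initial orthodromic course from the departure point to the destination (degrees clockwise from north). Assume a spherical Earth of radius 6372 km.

143.8°

N = sin Δλ·cos φ₂ = +0.5767;  D = cos φ₁ sin φ₂ − sin φ₁ cos φ₂ cos Δλ = -0.7886
initial course = atan2(N, D) = 143.83°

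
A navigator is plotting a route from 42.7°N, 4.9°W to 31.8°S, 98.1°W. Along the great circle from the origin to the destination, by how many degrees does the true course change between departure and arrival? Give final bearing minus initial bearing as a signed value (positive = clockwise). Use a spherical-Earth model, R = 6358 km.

-14.4°

At departure: θ₁ = atan2(sin Δλ cos φ₂, cos φ₁ sin φ₂ − sin φ₁ cos φ₂ cos Δλ) = 247.29°
At arrival: θ₂ = atan2(sin Δλ cos φ₁, −cos φ₂ sin φ₁ + sin φ₂ cos φ₁ cos Δλ) = 232.91°
Δθ = θ₂ − θ₁ = -14.4°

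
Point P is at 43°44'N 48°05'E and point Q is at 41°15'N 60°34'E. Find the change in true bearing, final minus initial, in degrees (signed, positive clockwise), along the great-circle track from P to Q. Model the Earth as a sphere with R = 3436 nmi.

Initial bearing θ₁ = atan2(sin Δλ cos φ₂, cos φ₁ sin φ₂ − sin φ₁ cos φ₂ cos Δλ) = 100.81°
Final bearing θ₂ = (initial bearing from the destination back to the start) + 180° = 109.27°
Δθ = θ₂ − θ₁ = +8.5°

+8.5°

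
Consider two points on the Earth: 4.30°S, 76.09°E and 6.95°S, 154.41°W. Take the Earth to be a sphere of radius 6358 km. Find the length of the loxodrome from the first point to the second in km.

Δψ = ln[tan(π/4+φ₂/2)/tan(π/4+φ₁/2)] = -0.0465;  Δφ = -0.0463 rad,  Δλ = +2.2602 rad
q = Δφ/Δψ = 0.9951
d = R·√(Δφ² + q²Δλ²) = 6358·2.24959 = 14303 km

14303 km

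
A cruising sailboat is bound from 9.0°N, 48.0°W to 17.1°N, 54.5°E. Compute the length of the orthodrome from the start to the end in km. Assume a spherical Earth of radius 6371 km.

11021 km

cos σ = sin φ₁ sin φ₂ + cos φ₁ cos φ₂ cos Δλ
      = sin(9.00°)sin(17.10°) + cos(9.00°)cos(17.10°)cos(102.50°) = -0.1583
σ = 99.110° → d = Rσ = 6371·1.72979 = 11021 km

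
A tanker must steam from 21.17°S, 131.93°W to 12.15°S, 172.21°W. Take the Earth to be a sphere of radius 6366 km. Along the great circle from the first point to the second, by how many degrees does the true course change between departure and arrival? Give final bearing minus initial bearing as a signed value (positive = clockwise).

At departure: θ₁ = atan2(sin Δλ cos φ₂, cos φ₁ sin φ₂ − sin φ₁ cos φ₂ cos Δλ) = 276.59°
At arrival: θ₂ = atan2(sin Δλ cos φ₁, −cos φ₂ sin φ₁ + sin φ₂ cos φ₁ cos Δλ) = 288.64°
Δθ = θ₂ − θ₁ = +12.0°

+12.0°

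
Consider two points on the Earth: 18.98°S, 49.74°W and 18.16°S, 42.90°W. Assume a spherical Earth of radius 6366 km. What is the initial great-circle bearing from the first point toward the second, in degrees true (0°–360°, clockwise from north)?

N = sin Δλ·cos φ₂ = +0.1132;  D = cos φ₁ sin φ₂ − sin φ₁ cos φ₂ cos Δλ = +0.0121
initial course = atan2(N, D) = 83.89°

83.9°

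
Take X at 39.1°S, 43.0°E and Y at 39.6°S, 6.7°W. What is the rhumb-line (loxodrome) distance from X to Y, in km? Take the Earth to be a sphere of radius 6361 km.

4267 km

Δψ = ln[tan(π/4+φ₂/2)/tan(π/4+φ₁/2)] = -0.0113;  Δφ = -0.0087 rad,  Δλ = -0.8674 rad
q = Δφ/Δψ = 0.7733
d = R·√(Δφ² + q²Δλ²) = 6361·0.67082 = 4267 km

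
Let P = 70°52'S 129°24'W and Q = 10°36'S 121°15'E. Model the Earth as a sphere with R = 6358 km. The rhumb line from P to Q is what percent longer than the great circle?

9.1%

Great circle: σ = 1.5037 rad → d_gc = Rσ = 9560.6 km
Rhumb: Δφ = +1.0519, Δλ = -1.9085, Δψ = +1.5945, q = Δφ/Δψ = 0.6597 → d_rh = R√(Δφ²+q²Δλ²) = 10430.7 km
Excess = (10430.7 − 9560.6) / 9560.6 = 870.1 / 9560.6 = 9.10% ≈ 9.1%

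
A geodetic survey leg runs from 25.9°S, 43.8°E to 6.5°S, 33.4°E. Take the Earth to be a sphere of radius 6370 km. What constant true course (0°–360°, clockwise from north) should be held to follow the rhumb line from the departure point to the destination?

Meridional parts: M(φ₁)=-0.4683, M(φ₂)=-0.1137 → ΔM = +0.3546;  Δλ = -0.1815 rad
tan C = Δλ / ΔM = -0.5119 → C = 332.89°

332.9°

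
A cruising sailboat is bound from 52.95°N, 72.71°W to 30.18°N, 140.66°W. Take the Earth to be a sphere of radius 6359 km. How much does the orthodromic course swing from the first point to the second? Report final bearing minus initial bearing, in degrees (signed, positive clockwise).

-49.0°

At departure: θ₁ = atan2(sin Δλ cos φ₂, cos φ₁ sin φ₂ − sin φ₁ cos φ₂ cos Δλ) = 273.14°
At arrival: θ₂ = atan2(sin Δλ cos φ₁, −cos φ₂ sin φ₁ + sin φ₂ cos φ₁ cos Δλ) = 224.10°
Δθ = θ₂ − θ₁ = -49.0°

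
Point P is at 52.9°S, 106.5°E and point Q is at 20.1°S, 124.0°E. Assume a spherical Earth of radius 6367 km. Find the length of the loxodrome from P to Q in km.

3948 km

Δψ = ln[tan(π/4+φ₂/2)/tan(π/4+φ₁/2)] = +0.7337;  Δφ = +0.5725 rad,  Δλ = +0.3054 rad
q = Δφ/Δψ = 0.7802
d = R·√(Δφ² + q²Δλ²) = 6367·0.62009 = 3948 km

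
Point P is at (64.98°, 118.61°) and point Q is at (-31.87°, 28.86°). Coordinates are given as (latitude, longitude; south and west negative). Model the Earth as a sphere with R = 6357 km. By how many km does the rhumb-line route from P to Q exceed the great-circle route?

276 km

Great circle: cos σ = sin φ₁ sin φ₂ + cos φ₁ cos φ₂ cos Δλ,  σ = 2.0679 rad → d_gc = 13145.6 km
Rhumb line: Δψ = -2.0930, q = Δφ/Δψ = 0.8076, d_rh = R√(Δφ²+q²Δλ²) = 13421.8 km
Excess = 13421.8 − 13145.6 = 276.2 ≈ 276 km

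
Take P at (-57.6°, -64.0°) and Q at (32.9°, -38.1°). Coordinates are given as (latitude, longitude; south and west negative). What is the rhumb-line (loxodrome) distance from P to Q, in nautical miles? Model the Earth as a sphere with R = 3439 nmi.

5593 nmi

Δψ = ln[tan(π/4+φ₂/2)/tan(π/4+φ₁/2)] = +1.8447;  Δφ = +1.5795 rad,  Δλ = +0.4520 rad
q = Δφ/Δψ = 0.8562
d = R·√(Δφ² + q²Δλ²) = 3439·1.62626 = 5593 nmi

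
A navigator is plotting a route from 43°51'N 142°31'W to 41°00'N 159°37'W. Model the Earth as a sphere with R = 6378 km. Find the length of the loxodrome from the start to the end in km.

Rhumb course C = atan2(Δλ, Δψ) with Δψ = ln[tan(π/4+φ₂/2)/tan(π/4+φ₁/2)] = -0.0674, Δλ = -0.2985 → C = 257.27°
d = R·|Δφ| / |cos C| = 6378·0.04974 / 0.22030 = 1440 km

1440 km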